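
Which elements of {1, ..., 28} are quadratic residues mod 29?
QRs mod 29: {1, 4, 5, 6, 7, 9, 13, 16, 20, 22, 23, 24, 25, 28}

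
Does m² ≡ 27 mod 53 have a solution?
By Euler's criterion: 27^{26} ≡ 52 mod 53. Since this equals -1 (≡ 52), 27 is not a QR.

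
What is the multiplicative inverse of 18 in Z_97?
Since 97 is prime, by Fermat 18^(-1) ≡ 18^{95} ≡ 27 (mod 97). Verify: 18 × 27 = 486 ≡ 1 (mod 97)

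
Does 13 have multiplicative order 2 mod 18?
Powers of 13 mod 18: 13^1≡13, 13^2≡7, 13^3≡1. 13^2≡7≢1, so ord ≠ 2. No, the actual order is 3.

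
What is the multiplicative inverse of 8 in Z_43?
Since 43 is prime, by Fermat 8^(-1) ≡ 8^{41} ≡ 27 mod 43. Verify: 8 × 27 = 216 ≡ 1 mod 43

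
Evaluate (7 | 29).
(7/29) = 7^{14} mod 29 = 1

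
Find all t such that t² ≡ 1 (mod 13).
The square roots of 1 mod 13 are 1 and 12. Verify: 1² = 1 ≡ 1 (mod 13)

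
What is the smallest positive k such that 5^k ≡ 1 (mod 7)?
Powers of 5 mod 7: 5^1≡5, 5^2≡4, 5^3≡6, 5^4≡2, 5^5≡3, 5^6≡1. Order = 6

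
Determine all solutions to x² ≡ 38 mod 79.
The square roots of 38 mod 79 are 65 and 14. Verify: 65² = 4225 ≡ 38 mod 79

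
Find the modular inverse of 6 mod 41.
Since 41 is prime, by Fermat 6^(-1) ≡ 6^{39} ≡ 7 mod 41. Verify: 6 × 7 = 42 ≡ 1 mod 41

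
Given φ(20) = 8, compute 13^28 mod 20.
By Euler: 13^{8} ≡ 1 mod 20 since gcd(13, 20) = 1. 28 = 3×8 + 4. So 13^{28} ≡ 13^{4} ≡ 1 mod 20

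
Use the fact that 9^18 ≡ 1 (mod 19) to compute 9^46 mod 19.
By Fermat: 9^{18} ≡ 1 (mod 19). 46 = 2×18 + 10. So 9^{46} ≡ 9^{10} ≡ 9 (mod 19)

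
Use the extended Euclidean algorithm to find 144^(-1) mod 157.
Extended GCD: 144(12) + 157(-11) = 1. So 144^(-1) ≡ 12 mod 157. Verify: 144 × 12 = 1728 ≡ 1 mod 157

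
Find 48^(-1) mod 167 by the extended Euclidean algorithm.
Extended GCD: 48(-80) + 167(23) = 1. So 48^(-1) ≡ -80 ≡ 87 mod 167. Verify: 48 × 87 = 4176 ≡ 1 mod 167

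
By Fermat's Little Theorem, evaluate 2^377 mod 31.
By Fermat: 2^{30} ≡ 1 mod 31. 377 ≡ 17 mod 30. So 2^{377} ≡ 2^{17} ≡ 4 mod 31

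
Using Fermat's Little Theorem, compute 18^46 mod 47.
By Fermat's Little Theorem, 18^{46} ≡ 1 (mod 47) since 47 is prime and gcd(18, 47) = 1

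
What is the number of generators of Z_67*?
There are φ(67-1) = φ(66) = 20 primitive roots modulo 67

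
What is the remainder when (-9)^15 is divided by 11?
Using Fermat: (-9)^{10} ≡ 1 mod 11. 15 ≡ 5 mod 10. So (-9)^{15} ≡ (-9)^{5} ≡ 10 mod 11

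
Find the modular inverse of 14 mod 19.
Since 19 is prime, by Fermat 14^(-1) ≡ 14^{17} ≡ 15 (mod 19). Verify: 14 × 15 = 210 ≡ 1 (mod 19)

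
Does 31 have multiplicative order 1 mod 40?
Powers of 31 mod 40: 31^1≡31, 31^2≡1. 31^1≡31≢1, so ord ≠ 1. No, the actual order is 2.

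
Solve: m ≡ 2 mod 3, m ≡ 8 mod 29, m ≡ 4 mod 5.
M = 3 × 29 × 5 = 435. M₁ = 145, y₁ ≡ 1 mod 3. M₂ = 15, y₂ ≡ 2 mod 29. M₃ = 87, y₃ ≡ 3 mod 5. m = 2×145×1 + 8×15×2 + 4×87×3 ≡ 269 mod 435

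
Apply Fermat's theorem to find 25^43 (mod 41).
By Fermat: 25^{40} ≡ 1 (mod 41). So 25^{43} = 25^{40} · 25^{3} ≡ 25^{3} ≡ 4 (mod 41)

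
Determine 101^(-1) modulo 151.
Since 151 is prime, by Fermat 101^(-1) ≡ 101^{149} ≡ 3 mod 151. Verify: 101 × 3 = 303 ≡ 1 mod 151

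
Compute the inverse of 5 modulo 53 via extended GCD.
Extended GCD: 5(-21) + 53(2) = 1. So 5^(-1) ≡ -21 ≡ 32 mod 53. Verify: 5 × 32 = 160 ≡ 1 mod 53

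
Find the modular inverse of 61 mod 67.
Since 67 is prime, by Fermat 61^(-1) ≡ 61^{65} ≡ 11 mod 67. Verify: 61 × 11 = 671 ≡ 1 mod 67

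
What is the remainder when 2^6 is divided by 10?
By repeated squaring (mod 10): 2^{1}≡2, 2^{2}≡4, 2^{4}≡6. Then 2^{6} = 2^{4+2} ≡ 6 × 4 ≡ 4 (mod 10)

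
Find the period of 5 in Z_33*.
Powers of 5 mod 33: 5^1≡5, 5^2≡25, 5^3≡26, 5^4≡31, 5^5≡23, 5^6≡16, 5^7≡14, 5^8≡4, 5^9≡20, 5^10≡1. ord_33(5) = 10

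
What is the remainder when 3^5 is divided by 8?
By repeated squaring (mod 8): 3^{1}≡3, 3^{2}≡1, 3^{4}≡1. Then 3^{5} = 3^{4+1} ≡ 1 × 3 ≡ 3 (mod 8)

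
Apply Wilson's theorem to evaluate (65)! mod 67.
(66)! = (65)! × (66) ≡ -1 (mod 67). So (65)! ≡ -1 × (66)^(-1) ≡ (-1)×(-1) = 1 (mod 67)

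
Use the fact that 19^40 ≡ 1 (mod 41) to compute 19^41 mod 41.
By Fermat: 19^{40} ≡ 1 (mod 41). So 19^{41} = 19^{40} · 19^{1} ≡ 19^{1} ≡ 19 (mod 41)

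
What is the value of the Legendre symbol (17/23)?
(17/23) = 17^{11} mod 23 = -1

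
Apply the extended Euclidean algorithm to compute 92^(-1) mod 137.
Extended GCD: 92(-67) + 137(45) = 1. So 92^(-1) ≡ -67 ≡ 70 mod 137. Verify: 92 × 70 = 6440 ≡ 1 mod 137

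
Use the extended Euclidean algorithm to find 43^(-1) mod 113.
Extended GCD: 43(-21) + 113(8) = 1. So 43^(-1) ≡ -21 ≡ 92 mod 113. Verify: 43 × 92 = 3956 ≡ 1 mod 113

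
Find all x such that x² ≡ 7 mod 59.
The square roots of 7 mod 59 are 19 and 40. Verify: 19² = 361 ≡ 7 mod 59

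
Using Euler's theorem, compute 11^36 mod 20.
By Euler: 11^{8} ≡ 1 (mod 20) since gcd(11, 20) = 1. 36 = 4×8 + 4. So 11^{36} ≡ 11^{4} ≡ 1 (mod 20)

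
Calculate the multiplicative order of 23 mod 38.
Powers of 23 mod 38: 23^1≡23, 23^2≡35, 23^3≡7, 23^4≡9, 23^5≡17, 23^6≡11, 23^7≡25, 23^8≡5, 23^9≡1. Order = 9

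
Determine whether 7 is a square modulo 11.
By Euler's criterion: 7^{5} ≡ 10 (mod 11). Since this equals -1 (≡ 10), 7 is not a QR.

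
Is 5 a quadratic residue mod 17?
By Euler's criterion: 5^{8} ≡ 16 mod 17. Since this equals -1 (≡ 16), 5 is not a QR.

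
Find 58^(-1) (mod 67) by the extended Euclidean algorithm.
Extended GCD: 58(-15) + 67(13) = 1. So 58^(-1) ≡ -15 ≡ 52 (mod 67). Verify: 58 × 52 = 3016 ≡ 1 (mod 67)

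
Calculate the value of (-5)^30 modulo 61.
By repeated squaring mod 61: (-5)^{1}≡56, (-5)^{2}≡25, (-5)^{4}≡15, (-5)^{8}≡42, (-5)^{16}≡56. Then (-5)^{30} = (-5)^{16+8+4+2} ≡ 56 × 42 × 15 × 25 ≡ 1 mod 61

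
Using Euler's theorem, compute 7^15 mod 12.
By Euler: 7^{4} ≡ 1 mod 12 since gcd(7, 12) = 1. 15 = 3×4 + 3. So 7^{15} ≡ 7^{3} ≡ 7 mod 12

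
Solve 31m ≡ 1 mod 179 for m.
Since 179 is prime, by Fermat 31^(-1) ≡ 31^{177} ≡ 52 mod 179. Verify: 31 × 52 = 1612 ≡ 1 mod 179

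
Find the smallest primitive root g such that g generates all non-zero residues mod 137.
g = 3. Powers: [3, 9, 27, 81, 106, 44, ...] generates all 136 non-zero residues.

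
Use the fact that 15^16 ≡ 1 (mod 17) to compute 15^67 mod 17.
By Fermat: 15^{16} ≡ 1 (mod 17). 67 = 4×16 + 3. So 15^{67} ≡ 15^{3} ≡ 9 (mod 17)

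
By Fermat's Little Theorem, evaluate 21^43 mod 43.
By Fermat: 21^{42} ≡ 1 mod 43. So 21^{43} = 21^{42} · 21^{1} ≡ 21^{1} ≡ 21 mod 43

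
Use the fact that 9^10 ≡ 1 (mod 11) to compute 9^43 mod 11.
By Fermat: 9^{10} ≡ 1 (mod 11). 43 = 4×10 + 3. So 9^{43} ≡ 9^{3} ≡ 3 (mod 11)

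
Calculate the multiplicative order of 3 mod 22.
Powers of 3 mod 22: 3^1≡3, 3^2≡9, 3^3≡5, 3^4≡15, 3^5≡1. ord_22(3) = 5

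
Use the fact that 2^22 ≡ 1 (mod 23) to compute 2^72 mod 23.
By Fermat: 2^{22} ≡ 1 (mod 23). 72 = 3×22 + 6. So 2^{72} ≡ 2^{6} ≡ 18 (mod 23)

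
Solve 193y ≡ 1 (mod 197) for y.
Since 197 is prime, by Fermat 193^(-1) ≡ 193^{195} ≡ 49 (mod 197). Verify: 193 × 49 = 9457 ≡ 1 (mod 197)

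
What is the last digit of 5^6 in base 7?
Using Fermat: 5^{6} ≡ 1 mod 7. 6 ≡ 0 mod 6. So 5^{6} ≡ 5^{0} ≡ 1 mod 7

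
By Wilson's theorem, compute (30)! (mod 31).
By Wilson's theorem, (30)! ≡ -1 ≡ 30 (mod 31)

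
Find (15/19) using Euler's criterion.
(15/19) = 15^{9} mod 19 = -1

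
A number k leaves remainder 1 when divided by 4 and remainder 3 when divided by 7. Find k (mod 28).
M = 4 × 7 = 28. M₁ = 7, y₁ ≡ 3 (mod 4). M₂ = 4, y₂ ≡ 2 (mod 7). k = 1×7×3 + 3×4×2 ≡ 17 (mod 28)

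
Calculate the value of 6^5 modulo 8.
By repeated squaring mod 8: 6^{1}≡6, 6^{2}≡4, 6^{4}≡0. Then 6^{5} = 6^{4+1} ≡ 0 × 6 ≡ 0 mod 8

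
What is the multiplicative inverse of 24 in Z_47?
Since 47 is prime, by Fermat 24^(-1) ≡ 24^{45} ≡ 2 mod 47. Verify: 24 × 2 = 48 ≡ 1 mod 47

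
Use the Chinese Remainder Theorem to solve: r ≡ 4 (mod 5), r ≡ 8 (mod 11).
M = 5 × 11 = 55. M₁ = 11, y₁ ≡ 1 (mod 5). M₂ = 5, y₂ ≡ 9 (mod 11). r = 4×11×1 + 8×5×9 ≡ 19 (mod 55)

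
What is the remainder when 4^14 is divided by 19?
By repeated squaring (mod 19): 4^{1}≡4, 4^{2}≡16, 4^{4}≡9, 4^{8}≡5. Then 4^{14} = 4^{8+4+2} ≡ 5 × 9 × 16 ≡ 17 (mod 19)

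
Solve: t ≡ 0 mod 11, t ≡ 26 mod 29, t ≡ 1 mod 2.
M = 11 × 29 × 2 = 638. M₁ = 58, y₁ ≡ 4 mod 11. M₂ = 22, y₂ ≡ 4 mod 29. M₃ = 319, y₃ ≡ 1 mod 2. t = 0×58×4 + 26×22×4 + 1×319×1 ≡ 55 mod 638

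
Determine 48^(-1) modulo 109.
Since 109 is prime, by Fermat 48^(-1) ≡ 48^{107} ≡ 25 mod 109. Verify: 48 × 25 = 1200 ≡ 1 mod 109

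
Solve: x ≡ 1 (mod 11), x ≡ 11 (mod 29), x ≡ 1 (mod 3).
M = 11 × 29 × 3 = 957. M₁ = 87, y₁ ≡ 10 (mod 11). M₂ = 33, y₂ ≡ 22 (mod 29). M₃ = 319, y₃ ≡ 1 (mod 3). x = 1×87×10 + 11×33×22 + 1×319×1 ≡ 562 (mod 957)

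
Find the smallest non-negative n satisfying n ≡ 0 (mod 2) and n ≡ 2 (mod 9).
M = 2 × 9 = 18. M₁ = 9, y₁ ≡ 1 (mod 2). M₂ = 2, y₂ ≡ 5 (mod 9). n = 0×9×1 + 2×2×5 ≡ 2 (mod 18)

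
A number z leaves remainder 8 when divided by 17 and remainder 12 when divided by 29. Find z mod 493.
M = 17 × 29 = 493. M₁ = 29, y₁ ≡ 10 mod 17. M₂ = 17, y₂ ≡ 12 mod 29. z = 8×29×10 + 12×17×12 ≡ 331 mod 493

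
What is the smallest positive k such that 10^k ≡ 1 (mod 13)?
Powers of 10 mod 13: 10^1≡10, 10^2≡9, 10^3≡12, 10^4≡3, 10^5≡4, 10^6≡1. Order = 6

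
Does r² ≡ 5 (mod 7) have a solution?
By Euler's criterion: 5^{3} ≡ 6 (mod 7). Since this equals -1 (≡ 6), 5 is not a QR.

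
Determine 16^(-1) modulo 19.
Since 19 is prime, by Fermat 16^(-1) ≡ 16^{17} ≡ 6 mod 19. Verify: 16 × 6 = 96 ≡ 1 mod 19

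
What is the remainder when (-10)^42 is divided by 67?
By repeated squaring (mod 67): (-10)^{1}≡57, (-10)^{2}≡33, (-10)^{4}≡17, (-10)^{8}≡21, (-10)^{16}≡39, (-10)^{32}≡47. Then (-10)^{42} = (-10)^{32+8+2} ≡ 47 × 21 × 33 ≡ 9 (mod 67)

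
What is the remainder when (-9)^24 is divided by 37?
By repeated squaring (mod 37): (-9)^{1}≡28, (-9)^{2}≡7, (-9)^{4}≡12, (-9)^{8}≡33, (-9)^{16}≡16. Then (-9)^{24} = (-9)^{16+8} ≡ 16 × 33 ≡ 10 (mod 37)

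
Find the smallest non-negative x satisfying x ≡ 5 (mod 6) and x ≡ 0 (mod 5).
M = 6 × 5 = 30. M₁ = 5, y₁ ≡ 5 (mod 6). M₂ = 6, y₂ ≡ 1 (mod 5). x = 5×5×5 + 0×6×1 ≡ 5 (mod 30)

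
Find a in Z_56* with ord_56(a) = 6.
51 has order 6 mod 56 since 51^{6} ≡ 1 mod 56 and no smaller power works.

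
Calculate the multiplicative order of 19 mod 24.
Powers of 19 mod 24: 19^1≡19, 19^2≡1. Order = 2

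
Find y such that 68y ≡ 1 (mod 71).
Since 71 is prime, by Fermat 68^(-1) ≡ 68^{69} ≡ 47 (mod 71). Verify: 68 × 47 = 3196 ≡ 1 (mod 71)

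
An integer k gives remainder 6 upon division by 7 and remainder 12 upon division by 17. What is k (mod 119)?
M = 7 × 17 = 119. M₁ = 17, y₁ ≡ 5 (mod 7). M₂ = 7, y₂ ≡ 5 (mod 17). k = 6×17×5 + 12×7×5 ≡ 97 (mod 119)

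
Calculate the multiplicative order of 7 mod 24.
Powers of 7 mod 24: 7^1≡7, 7^2≡1. Order = 2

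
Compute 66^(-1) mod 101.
Since 101 is prime, by Fermat 66^(-1) ≡ 66^{99} ≡ 75 mod 101. Verify: 66 × 75 = 4950 ≡ 1 mod 101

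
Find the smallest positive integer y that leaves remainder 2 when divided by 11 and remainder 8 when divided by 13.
M = 11 × 13 = 143. M₁ = 13, y₁ ≡ 6 mod 11. M₂ = 11, y₂ ≡ 6 mod 13. y = 2×13×6 + 8×11×6 ≡ 112 mod 143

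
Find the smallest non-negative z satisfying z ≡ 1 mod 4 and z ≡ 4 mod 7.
M = 4 × 7 = 28. M₁ = 7, y₁ ≡ 3 mod 4. M₂ = 4, y₂ ≡ 2 mod 7. z = 1×7×3 + 4×4×2 ≡ 25 mod 28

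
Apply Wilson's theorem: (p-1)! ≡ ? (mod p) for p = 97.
By Wilson's theorem, (96)! ≡ -1 ≡ 96 (mod 97)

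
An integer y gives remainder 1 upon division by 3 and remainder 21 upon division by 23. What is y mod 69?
M = 3 × 23 = 69. M₁ = 23, y₁ ≡ 2 mod 3. M₂ = 3, y₂ ≡ 8 mod 23. y = 1×23×2 + 21×3×8 ≡ 67 mod 69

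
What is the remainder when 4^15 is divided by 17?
By repeated squaring mod 17: 4^{1}≡4, 4^{2}≡16, 4^{4}≡1, 4^{8}≡1. Then 4^{15} = 4^{8+4+2+1} ≡ 1 × 1 × 16 × 4 ≡ 13 mod 17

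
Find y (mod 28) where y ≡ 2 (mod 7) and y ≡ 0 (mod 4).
M = 7 × 4 = 28. M₁ = 4, y₁ ≡ 2 (mod 7). M₂ = 7, y₂ ≡ 3 (mod 4). y = 2×4×2 + 0×7×3 ≡ 16 (mod 28)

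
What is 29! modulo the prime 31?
(30)! = (29)! × (30) ≡ -1 (mod 31). So (29)! ≡ -1 × (30)^(-1) ≡ (-1)×(-1) = 1 (mod 31)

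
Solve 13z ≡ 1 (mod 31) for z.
Since 31 is prime, by Fermat 13^(-1) ≡ 13^{29} ≡ 12 (mod 31). Verify: 13 × 12 = 156 ≡ 1 (mod 31)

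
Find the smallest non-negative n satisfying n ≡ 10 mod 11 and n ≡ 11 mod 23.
M = 11 × 23 = 253. M₁ = 23, y₁ ≡ 1 mod 11. M₂ = 11, y₂ ≡ 21 mod 23. n = 10×23×1 + 11×11×21 ≡ 241 mod 253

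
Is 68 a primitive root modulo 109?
68^{12} ≡ 1 (mod 109) and 12 < 108, so ord_109(68) = 12 ≠ 108 and 68 is not a primitive root.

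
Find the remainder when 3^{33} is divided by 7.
By Fermat: 3^{6} ≡ 1 mod 7. 33 = 5×6 + 3. So 3^{33} ≡ 3^{3} ≡ 6 mod 7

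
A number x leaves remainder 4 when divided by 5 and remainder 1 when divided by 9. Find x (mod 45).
M = 5 × 9 = 45. M₁ = 9, y₁ ≡ 4 (mod 5). M₂ = 5, y₂ ≡ 2 (mod 9). x = 4×9×4 + 1×5×2 ≡ 19 (mod 45)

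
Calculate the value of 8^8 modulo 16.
By repeated squaring (mod 16): 8^{1}≡8, 8^{2}≡0, 8^{4}≡0, 8^{8}≡0. So 8^{8} ≡ 0 (mod 16)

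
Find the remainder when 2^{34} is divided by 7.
By Fermat: 2^{6} ≡ 1 (mod 7). 34 = 5×6 + 4. So 2^{34} ≡ 2^{4} ≡ 2 (mod 7)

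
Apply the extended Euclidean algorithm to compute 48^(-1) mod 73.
Extended GCD: 48(35) + 73(-23) = 1. So 48^(-1) ≡ 35 mod 73. Verify: 48 × 35 = 1680 ≡ 1 mod 73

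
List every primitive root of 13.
There are φ(12) = 4 primitive roots mod 13: {2, 6, 7, 11}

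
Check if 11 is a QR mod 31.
By Euler's criterion: 11^{15} ≡ 30 mod 31. Since this equals -1 (≡ 30), 11 is not a QR.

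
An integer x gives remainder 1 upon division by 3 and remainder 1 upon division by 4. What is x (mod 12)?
M = 3 × 4 = 12. M₁ = 4, y₁ ≡ 1 (mod 3). M₂ = 3, y₂ ≡ 3 (mod 4). x = 1×4×1 + 1×3×3 ≡ 1 (mod 12)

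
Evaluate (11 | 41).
(11/41) = 11^{20} mod 41 = -1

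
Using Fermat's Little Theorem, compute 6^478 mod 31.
By Fermat: 6^{30} ≡ 1 mod 31. 478 ≡ 28 mod 30. So 6^{478} ≡ 6^{28} ≡ 25 mod 31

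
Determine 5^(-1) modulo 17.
Since 17 is prime, by Fermat 5^(-1) ≡ 5^{15} ≡ 7 mod 17. Verify: 5 × 7 = 35 ≡ 1 mod 17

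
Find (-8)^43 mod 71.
By repeated squaring mod 71: (-8)^{1}≡63, (-8)^{2}≡64, (-8)^{4}≡49, (-8)^{8}≡58, (-8)^{16}≡27, (-8)^{32}≡19. Then (-8)^{43} = (-8)^{32+8+2+1} ≡ 19 × 58 × 64 × 63 ≡ 13 mod 71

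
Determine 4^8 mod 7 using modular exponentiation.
Using Fermat: 4^{6} ≡ 1 mod 7. 8 ≡ 2 mod 6. So 4^{8} ≡ 4^{2} ≡ 2 mod 7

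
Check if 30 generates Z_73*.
30^{24} ≡ 1 mod 73 and 24 < 72, so ord_73(30) = 24 ≠ 72 and 30 is not a primitive root.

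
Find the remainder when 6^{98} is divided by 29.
By Fermat: 6^{28} ≡ 1 (mod 29). 98 = 3×28 + 14. So 6^{98} ≡ 6^{14} ≡ 1 (mod 29)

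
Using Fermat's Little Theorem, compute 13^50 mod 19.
By Fermat: 13^{18} ≡ 1 (mod 19). 50 = 2×18 + 14. So 13^{50} ≡ 13^{14} ≡ 5 (mod 19)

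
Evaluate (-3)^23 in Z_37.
By repeated squaring mod 37: (-3)^{1}≡34, (-3)^{2}≡9, (-3)^{4}≡7, (-3)^{8}≡12, (-3)^{16}≡33. Then (-3)^{23} = (-3)^{16+4+2+1} ≡ 33 × 7 × 9 × 34 ≡ 16 mod 37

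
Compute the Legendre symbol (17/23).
(17/23) = 17^{11} mod 23 = -1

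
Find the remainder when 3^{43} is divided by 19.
By Fermat: 3^{18} ≡ 1 mod 19. 43 = 2×18 + 7. So 3^{43} ≡ 3^{7} ≡ 2 mod 19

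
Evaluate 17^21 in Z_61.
By repeated squaring mod 61: 17^{1}≡17, 17^{2}≡45, 17^{4}≡12, 17^{8}≡22, 17^{16}≡57. Then 17^{21} = 17^{16+4+1} ≡ 57 × 12 × 17 ≡ 38 mod 61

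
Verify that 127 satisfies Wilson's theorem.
(126)! mod 127 = 126. Since this equals -1 (mod 127), Wilson confirms 127 is prime.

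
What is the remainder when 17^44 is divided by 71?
By repeated squaring mod 71: 17^{1}≡17, 17^{2}≡5, 17^{4}≡25, 17^{8}≡57, 17^{16}≡54, 17^{32}≡5. Then 17^{44} = 17^{32+8+4} ≡ 5 × 57 × 25 ≡ 25 mod 71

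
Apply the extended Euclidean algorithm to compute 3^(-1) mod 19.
Extended GCD: 3(-6) + 19(1) = 1. So 3^(-1) ≡ -6 ≡ 13 mod 19. Verify: 3 × 13 = 39 ≡ 1 mod 19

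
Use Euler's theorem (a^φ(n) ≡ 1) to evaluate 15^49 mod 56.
By Euler: 15^{24} ≡ 1 (mod 56) since gcd(15, 56) = 1. 49 = 2×24 + 1. So 15^{49} ≡ 15^{1} ≡ 15 (mod 56)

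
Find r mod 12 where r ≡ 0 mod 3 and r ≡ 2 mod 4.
M = 3 × 4 = 12. M₁ = 4, y₁ ≡ 1 mod 3. M₂ = 3, y₂ ≡ 3 mod 4. r = 0×4×1 + 2×3×3 ≡ 6 mod 12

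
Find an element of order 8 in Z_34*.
9 has order 8 mod 34 since 9^{8} ≡ 1 mod 34 and no smaller power works.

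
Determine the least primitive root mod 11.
g = 2. For each prime q|10: 2^{5}≡10, 2^{2}≡4, none ≡ 1, so ord_11(2) = 10 and 2 is a primitive root.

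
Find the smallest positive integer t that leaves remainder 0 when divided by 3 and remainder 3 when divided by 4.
M = 3 × 4 = 12. M₁ = 4, y₁ ≡ 1 (mod 3). M₂ = 3, y₂ ≡ 3 (mod 4). t = 0×4×1 + 3×3×3 ≡ 3 (mod 12)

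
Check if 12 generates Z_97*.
12^{16} ≡ 1 mod 97 and 16 < 96, so ord_97(12) = 16 ≠ 96 and 12 is not a primitive root.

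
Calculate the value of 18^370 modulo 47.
Using Fermat: 18^{46} ≡ 1 mod 47. 370 ≡ 2 mod 46. So 18^{370} ≡ 18^{2} ≡ 42 mod 47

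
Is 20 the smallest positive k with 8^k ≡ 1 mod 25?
Powers of 8 mod 25: 8^1≡8, 8^2≡14, 8^3≡12, 8^4≡21, 8^5≡18, 8^6≡19, 8^7≡2, 8^8≡16, 8^9≡3, 8^10≡24, 8^11≡17, 8^12≡11, 8^13≡13, 8^14≡4, 8^15≡7, 8^16≡6, 8^17≡23, 8^18≡9, 8^19≡22, 8^20≡1. First k with 8^k≡1 is k=20. Yes, ord_25(8) = 20.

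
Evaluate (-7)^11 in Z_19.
By repeated squaring (mod 19): (-7)^{1}≡12, (-7)^{2}≡11, (-7)^{4}≡7, (-7)^{8}≡11. Then (-7)^{11} = (-7)^{8+2+1} ≡ 11 × 11 × 12 ≡ 8 (mod 19)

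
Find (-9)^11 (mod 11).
Using Fermat: (-9)^{10} ≡ 1 (mod 11). 11 ≡ 1 (mod 10). So (-9)^{11} ≡ (-9)^{1} ≡ 2 (mod 11)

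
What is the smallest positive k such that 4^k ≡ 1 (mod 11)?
Powers of 4 mod 11: 4^1≡4, 4^2≡5, 4^3≡9, 4^4≡3, 4^5≡1. Order = 5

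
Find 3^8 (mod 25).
By repeated squaring (mod 25): 3^{1}≡3, 3^{2}≡9, 3^{4}≡6, 3^{8}≡11. So 3^{8} ≡ 11 (mod 25)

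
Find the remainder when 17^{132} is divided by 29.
By Fermat: 17^{28} ≡ 1 (mod 29). 132 = 4×28 + 20. So 17^{132} ≡ 17^{20} ≡ 1 (mod 29)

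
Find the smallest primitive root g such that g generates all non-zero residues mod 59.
g = 2. For each prime q|58: 2^{29}≡58, 2^{2}≡4, none ≡ 1, so ord_59(2) = 58 and 2 is a primitive root.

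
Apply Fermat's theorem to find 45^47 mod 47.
By Fermat: 45^{46} ≡ 1 mod 47. So 45^{47} = 45^{46} · 45^{1} ≡ 45^{1} ≡ 45 mod 47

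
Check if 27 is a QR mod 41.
By Euler's criterion: 27^{20} ≡ 40 mod 41. Since this equals -1 (≡ 40), 27 is not a QR.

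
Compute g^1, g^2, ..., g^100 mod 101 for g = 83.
83^1, 83^2, ..., 83^{100} mod 101: [83, 21, 26, 37, 41, 70, 53, 56, 2, 65, 42, 52, 74, 82, 39, 5, 11, 4, 29, 84, 3, 47, 63, 78, 10, 22, 8, 58, 67, 6, 94, 25, 55, 20, 44, 16, 15, 33, 12, 87, 50, 9, 40, 88, 32, 30, 66, 24, 73, 100, 18, 80, 75, 64, 60, 31, 48, 45, 99, 36, 59, 49, 27, 19, 62, 96, 90, 97, 72, 17, 98, 54, 38, 23, 91, 79, 93, 43, 34, 95, 7, 76, 46, 81, 57, 85, 86, 68, 89, 14, 51, 92, 61, 13, 69, 71, 35, 77, 28, 1]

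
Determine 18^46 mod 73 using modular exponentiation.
By repeated squaring (mod 73): 18^{1}≡18, 18^{2}≡32, 18^{4}≡2, 18^{8}≡4, 18^{16}≡16, 18^{32}≡37. Then 18^{46} = 18^{32+8+4+2} ≡ 37 × 4 × 2 × 32 ≡ 55 (mod 73)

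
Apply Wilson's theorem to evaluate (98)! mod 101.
(100)! = (98)! × (99) × (100) ≡ -1 mod 101. So (98)! ≡ -1 × [(100)(99)]^(-1) ≡ 50 mod 101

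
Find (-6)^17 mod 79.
By repeated squaring mod 79: (-6)^{1}≡73, (-6)^{2}≡36, (-6)^{4}≡32, (-6)^{8}≡76, (-6)^{16}≡9. Then (-6)^{17} = (-6)^{16+1} ≡ 9 × 73 ≡ 25 mod 79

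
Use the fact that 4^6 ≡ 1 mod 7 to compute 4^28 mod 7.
By Fermat: 4^{6} ≡ 1 mod 7. 28 = 4×6 + 4. So 4^{28} ≡ 4^{4} ≡ 4 mod 7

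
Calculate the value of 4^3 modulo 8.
4^{3} = 64 ≡ 0 mod 8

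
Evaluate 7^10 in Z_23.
By repeated squaring mod 23: 7^{1}≡7, 7^{2}≡3, 7^{4}≡9, 7^{8}≡12. Then 7^{10} = 7^{8+2} ≡ 12 × 3 ≡ 13 mod 23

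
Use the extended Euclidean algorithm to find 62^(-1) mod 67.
Extended GCD: 62(-27) + 67(25) = 1. So 62^(-1) ≡ -27 ≡ 40 mod 67. Verify: 62 × 40 = 2480 ≡ 1 mod 67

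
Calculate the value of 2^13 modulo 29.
By repeated squaring (mod 29): 2^{1}≡2, 2^{2}≡4, 2^{4}≡16, 2^{8}≡24. Then 2^{13} = 2^{8+4+1} ≡ 24 × 16 × 2 ≡ 14 (mod 29)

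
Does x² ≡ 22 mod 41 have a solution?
By Euler's criterion: 22^{20} ≡ 40 mod 41. Since this equals -1 (≡ 40), 22 is not a QR.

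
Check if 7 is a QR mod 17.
By Euler's criterion: 7^{8} ≡ 16 mod 17. Since this equals -1 (≡ 16), 7 is not a QR.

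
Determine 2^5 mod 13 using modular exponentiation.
By repeated squaring mod 13: 2^{1}≡2, 2^{2}≡4, 2^{4}≡3. Then 2^{5} = 2^{4+1} ≡ 3 × 2 ≡ 6 mod 13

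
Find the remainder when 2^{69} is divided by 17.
By Fermat: 2^{16} ≡ 1 mod 17. 69 = 4×16 + 5. So 2^{69} ≡ 2^{5} ≡ 15 mod 17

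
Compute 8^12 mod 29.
By repeated squaring mod 29: 8^{1}≡8, 8^{2}≡6, 8^{4}≡7, 8^{8}≡20. Then 8^{12} = 8^{8+4} ≡ 20 × 7 ≡ 24 mod 29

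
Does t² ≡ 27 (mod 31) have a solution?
By Euler's criterion: 27^{15} ≡ 30 (mod 31). Since this equals -1 (≡ 30), 27 is not a QR.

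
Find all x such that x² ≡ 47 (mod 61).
The square roots of 47 mod 61 are 13 and 48. Verify: 13² = 169 ≡ 47 (mod 61)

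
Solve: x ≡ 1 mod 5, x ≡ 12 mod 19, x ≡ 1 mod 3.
M = 5 × 19 × 3 = 285. M₁ = 57, y₁ ≡ 3 mod 5. M₂ = 15, y₂ ≡ 14 mod 19. M₃ = 95, y₃ ≡ 2 mod 3. x = 1×57×3 + 12×15×14 + 1×95×2 ≡ 31 mod 285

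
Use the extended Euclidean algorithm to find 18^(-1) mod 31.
Extended GCD: 18(-12) + 31(7) = 1. So 18^(-1) ≡ -12 ≡ 19 mod 31. Verify: 18 × 19 = 342 ≡ 1 mod 31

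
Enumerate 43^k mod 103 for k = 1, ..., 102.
43^1, 43^2, ..., 43^{102} mod 103: [43, 98, 94, 25, 45, 81, 84, 7, 95, 68, 40, 72, 6, 52, 73, 49, 47, 64, 74, 92, 42, 55, 99, 34, 20, 36, 3, 26, 88, 76, 75, 32, 37, 46, 21, 79, 101, 17, 10, 18, 53, 13, 44, 38, 89, 16, 70, 23, 62, 91, 102, 60, 5, 9, 78, 58, 22, 19, 96, 8, 35, 63, 31, 97, 51, 30, 54, 56, 39, 29, 11, 61, 48, 4, 69, 83, 67, 100, 77, 15, 27, 28, 71, 66, 57, 82, 24, 2, 86, 93, 85, 50, 90, 59, 65, 14, 87, 33, 80, 41, 12, 1]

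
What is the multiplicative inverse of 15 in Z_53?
Since 53 is prime, by Fermat 15^(-1) ≡ 15^{51} ≡ 46 mod 53. Verify: 15 × 46 = 690 ≡ 1 mod 53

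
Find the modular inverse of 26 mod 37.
Since 37 is prime, by Fermat 26^(-1) ≡ 26^{35} ≡ 10 (mod 37). Verify: 26 × 10 = 260 ≡ 1 (mod 37)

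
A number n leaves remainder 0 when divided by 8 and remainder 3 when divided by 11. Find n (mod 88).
M = 8 × 11 = 88. M₁ = 11, y₁ ≡ 3 (mod 8). M₂ = 8, y₂ ≡ 7 (mod 11). n = 0×11×3 + 3×8×7 ≡ 80 (mod 88)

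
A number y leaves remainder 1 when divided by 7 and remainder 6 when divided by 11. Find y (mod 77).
M = 7 × 11 = 77. M₁ = 11, y₁ ≡ 2 (mod 7). M₂ = 7, y₂ ≡ 8 (mod 11). y = 1×11×2 + 6×7×8 ≡ 50 (mod 77)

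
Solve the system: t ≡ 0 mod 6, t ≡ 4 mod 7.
M = 6 × 7 = 42. M₁ = 7, y₁ ≡ 1 mod 6. M₂ = 6, y₂ ≡ 6 mod 7. t = 0×7×1 + 4×6×6 ≡ 18 mod 42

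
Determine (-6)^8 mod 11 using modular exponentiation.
By repeated squaring mod 11: (-6)^{1}≡5, (-6)^{2}≡3, (-6)^{4}≡9, (-6)^{8}≡4. So (-6)^{8} ≡ 4 mod 11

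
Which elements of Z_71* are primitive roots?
There are φ(70) = 24 primitive roots mod 71: {7, 11, 13, 21, 22, 28, 31, 33, 35, 42, 44, 47, 52, 53, 55, 56, 59, 61, 62, 63, 65, 67, 68, 69}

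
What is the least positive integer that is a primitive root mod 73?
g = 5. Powers: [5, 25, 52, 41, 59, 3, 15, 2, 10, 50, ...] generates all 72 non-zero residues.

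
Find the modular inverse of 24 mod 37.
Since 37 is prime, by Fermat 24^(-1) ≡ 24^{35} ≡ 17 (mod 37). Verify: 24 × 17 = 408 ≡ 1 (mod 37)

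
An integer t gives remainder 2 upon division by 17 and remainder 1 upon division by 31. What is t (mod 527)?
M = 17 × 31 = 527. M₁ = 31, y₁ ≡ 11 (mod 17). M₂ = 17, y₂ ≡ 11 (mod 31). t = 2×31×11 + 1×17×11 ≡ 342 (mod 527)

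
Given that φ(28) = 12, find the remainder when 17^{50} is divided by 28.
By Euler: 17^{12} ≡ 1 mod 28 since gcd(17, 28) = 1. 50 = 4×12 + 2. So 17^{50} ≡ 17^{2} ≡ 9 mod 28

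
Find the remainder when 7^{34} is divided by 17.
By Fermat: 7^{16} ≡ 1 mod 17. 34 = 2×16 + 2. So 7^{34} ≡ 7^{2} ≡ 15 mod 17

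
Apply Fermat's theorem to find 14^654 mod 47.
By Fermat: 14^{46} ≡ 1 mod 47. 654 ≡ 10 mod 46. So 14^{654} ≡ 14^{10} ≡ 9 mod 47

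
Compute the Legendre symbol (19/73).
(19/73) = 19^{36} mod 73 = 1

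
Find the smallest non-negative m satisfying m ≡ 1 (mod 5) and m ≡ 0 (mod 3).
M = 5 × 3 = 15. M₁ = 3, y₁ ≡ 2 (mod 5). M₂ = 5, y₂ ≡ 2 (mod 3). m = 1×3×2 + 0×5×2 ≡ 6 (mod 15)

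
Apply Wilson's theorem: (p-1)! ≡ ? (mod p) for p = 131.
By Wilson's theorem, (130)! ≡ -1 ≡ 130 mod 131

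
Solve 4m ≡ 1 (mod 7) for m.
Since 7 is prime, by Fermat 4^(-1) ≡ 4^{5} ≡ 2 (mod 7). Verify: 4 × 2 = 8 ≡ 1 (mod 7)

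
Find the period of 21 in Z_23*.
Powers of 21 mod 23: 21^1≡21, 21^2≡4, 21^3≡15, 21^4≡16, 21^5≡14, 21^6≡18, 21^7≡10, 21^8≡3, 21^9≡17, 21^10≡12, 21^11≡22, 21^12≡2, 21^13≡19, 21^14≡8, 21^15≡7, 21^16≡9, 21^17≡5, 21^18≡13, 21^19≡20, 21^20≡6, 21^21≡11, 21^22≡1. ord_23(21) = 22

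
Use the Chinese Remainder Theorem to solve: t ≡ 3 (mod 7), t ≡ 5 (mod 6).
M = 7 × 6 = 42. M₁ = 6, y₁ ≡ 6 (mod 7). M₂ = 7, y₂ ≡ 1 (mod 6). t = 3×6×6 + 5×7×1 ≡ 17 (mod 42)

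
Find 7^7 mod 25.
By repeated squaring mod 25: 7^{1}≡7, 7^{2}≡24, 7^{4}≡1. Then 7^{7} = 7^{4+2+1} ≡ 1 × 24 × 7 ≡ 18 mod 25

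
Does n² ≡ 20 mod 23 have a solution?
By Euler's criterion: 20^{11} ≡ 22 mod 23. Since this equals -1 (≡ 22), 20 is not a QR.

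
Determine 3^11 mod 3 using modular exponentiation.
By repeated squaring mod 3: 3^{1}≡0, 3^{2}≡0, 3^{4}≡0, 3^{8}≡0. Then 3^{11} = 3^{8+2+1} ≡ 0 × 0 × 0 ≡ 0 mod 3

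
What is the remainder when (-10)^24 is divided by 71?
By repeated squaring mod 71: (-10)^{1}≡61, (-10)^{2}≡29, (-10)^{4}≡60, (-10)^{8}≡50, (-10)^{16}≡15. Then (-10)^{24} = (-10)^{16+8} ≡ 15 × 50 ≡ 40 mod 71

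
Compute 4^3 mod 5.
4^{3} = 64 ≡ 4 (mod 5)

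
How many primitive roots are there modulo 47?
There are φ(47-1) = φ(46) = 22 primitive roots modulo 47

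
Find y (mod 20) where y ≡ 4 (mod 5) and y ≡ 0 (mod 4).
M = 5 × 4 = 20. M₁ = 4, y₁ ≡ 4 (mod 5). M₂ = 5, y₂ ≡ 1 (mod 4). y = 4×4×4 + 0×5×1 ≡ 4 (mod 20)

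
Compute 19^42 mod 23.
Using Fermat: 19^{22} ≡ 1 (mod 23). 42 ≡ 20 (mod 22). So 19^{42} ≡ 19^{20} ≡ 13 (mod 23)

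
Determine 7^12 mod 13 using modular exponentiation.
Using Fermat: 7^{12} ≡ 1 mod 13. 12 ≡ 0 mod 12. So 7^{12} ≡ 7^{0} ≡ 1 mod 13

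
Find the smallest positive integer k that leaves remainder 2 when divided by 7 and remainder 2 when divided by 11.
M = 7 × 11 = 77. M₁ = 11, y₁ ≡ 2 (mod 7). M₂ = 7, y₂ ≡ 8 (mod 11). k = 2×11×2 + 2×7×8 ≡ 2 (mod 77)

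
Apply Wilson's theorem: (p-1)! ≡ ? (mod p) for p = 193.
By Wilson's theorem, (192)! ≡ -1 ≡ 192 (mod 193)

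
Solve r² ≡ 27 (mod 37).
The square roots of 27 mod 37 are 8 and 29. Verify: 8² = 64 ≡ 27 (mod 37)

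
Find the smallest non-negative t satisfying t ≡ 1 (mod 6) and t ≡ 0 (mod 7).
M = 6 × 7 = 42. M₁ = 7, y₁ ≡ 1 (mod 6). M₂ = 6, y₂ ≡ 6 (mod 7). t = 1×7×1 + 0×6×6 ≡ 7 (mod 42)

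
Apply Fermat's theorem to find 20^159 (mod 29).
By Fermat: 20^{28} ≡ 1 (mod 29). 159 = 5×28 + 19. So 20^{159} ≡ 20^{19} ≡ 24 (mod 29)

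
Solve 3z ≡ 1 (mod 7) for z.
Since 7 is prime, by Fermat 3^(-1) ≡ 3^{5} ≡ 5 (mod 7). Verify: 3 × 5 = 15 ≡ 1 (mod 7)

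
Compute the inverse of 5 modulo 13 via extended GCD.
Extended GCD: 5(-5) + 13(2) = 1. So 5^(-1) ≡ -5 ≡ 8 (mod 13). Verify: 5 × 8 = 40 ≡ 1 (mod 13)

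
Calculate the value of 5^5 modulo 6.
By repeated squaring (mod 6): 5^{1}≡5, 5^{2}≡1, 5^{4}≡1. Then 5^{5} = 5^{4+1} ≡ 1 × 5 ≡ 5 (mod 6)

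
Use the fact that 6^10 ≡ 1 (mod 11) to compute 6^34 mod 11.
By Fermat: 6^{10} ≡ 1 (mod 11). 34 = 3×10 + 4. So 6^{34} ≡ 6^{4} ≡ 9 (mod 11)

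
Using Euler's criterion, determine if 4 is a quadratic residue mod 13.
By Euler's criterion: 4^{6} ≡ 1 (mod 13). Since this equals 1, 4 is a QR.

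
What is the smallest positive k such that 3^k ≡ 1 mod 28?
Powers of 3 mod 28: 3^1≡3, 3^2≡9, 3^3≡27, 3^4≡25, 3^5≡19, 3^6≡1. Order = 6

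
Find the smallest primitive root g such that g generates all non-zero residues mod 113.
g = 3. For each prime q|112: 3^{56}≡112, 3^{16}≡49, none ≡ 1, so ord_113(3) = 112 and 3 is a primitive root.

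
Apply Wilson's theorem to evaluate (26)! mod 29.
(28)! = (26)! × (27) × (28) ≡ -1 (mod 29). So (26)! ≡ -1 × [(28)(27)]^(-1) ≡ 14 (mod 29)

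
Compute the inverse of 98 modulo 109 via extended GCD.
Extended GCD: 98(-10) + 109(9) = 1. So 98^(-1) ≡ -10 ≡ 99 (mod 109). Verify: 98 × 99 = 9702 ≡ 1 (mod 109)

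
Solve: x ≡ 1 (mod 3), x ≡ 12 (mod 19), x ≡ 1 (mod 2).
M = 3 × 19 × 2 = 114. M₁ = 38, y₁ ≡ 2 (mod 3). M₂ = 6, y₂ ≡ 16 (mod 19). M₃ = 57, y₃ ≡ 1 (mod 2). x = 1×38×2 + 12×6×16 + 1×57×1 ≡ 31 (mod 114)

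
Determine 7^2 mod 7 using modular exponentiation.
7^{2} = 49 ≡ 0 mod 7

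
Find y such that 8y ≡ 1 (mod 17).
Since 17 is prime, by Fermat 8^(-1) ≡ 8^{15} ≡ 15 (mod 17). Verify: 8 × 15 = 120 ≡ 1 (mod 17)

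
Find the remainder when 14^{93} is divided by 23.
By Fermat: 14^{22} ≡ 1 mod 23. 93 = 4×22 + 5. So 14^{93} ≡ 14^{5} ≡ 15 mod 23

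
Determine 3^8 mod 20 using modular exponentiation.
By repeated squaring (mod 20): 3^{1}≡3, 3^{2}≡9, 3^{4}≡1, 3^{8}≡1. So 3^{8} ≡ 1 (mod 20)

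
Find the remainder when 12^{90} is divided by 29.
By Fermat: 12^{28} ≡ 1 mod 29. 90 = 3×28 + 6. So 12^{90} ≡ 12^{6} ≡ 28 mod 29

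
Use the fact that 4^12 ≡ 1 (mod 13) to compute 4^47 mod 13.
By Fermat: 4^{12} ≡ 1 (mod 13). 47 = 3×12 + 11. So 4^{47} ≡ 4^{11} ≡ 10 (mod 13)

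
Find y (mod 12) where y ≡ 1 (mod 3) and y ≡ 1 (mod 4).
M = 3 × 4 = 12. M₁ = 4, y₁ ≡ 1 (mod 3). M₂ = 3, y₂ ≡ 3 (mod 4). y = 1×4×1 + 1×3×3 ≡ 1 (mod 12)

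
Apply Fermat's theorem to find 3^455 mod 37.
By Fermat: 3^{36} ≡ 1 mod 37. 455 ≡ 23 mod 36. So 3^{455} ≡ 3^{23} ≡ 21 mod 37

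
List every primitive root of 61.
There are φ(60) = 16 primitive roots mod 61: {2, 6, 7, 10, 17, 18, 26, 30, 31, 35, 43, 44, 51, 54, 55, 59}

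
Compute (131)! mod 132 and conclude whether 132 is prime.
(131)! mod 132 = 0. Since 0 ≢ -1 mod 132, 132 is not prime.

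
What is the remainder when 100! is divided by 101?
By Wilson's theorem, (100)! ≡ -1 ≡ 100 (mod 101)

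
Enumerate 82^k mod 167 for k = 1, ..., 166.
82^1, 82^2, ..., 82^{166} mod 167: [82, 44, 101, 99, 102, 14, 146, 115, 78, 50, 92, 29, 40, 107, 90, 32, 119, 72, 59, 162, 91, 114, 163, 6, 158, 97, 105, 93, 111, 84, 41, 22, 134, 133, 51, 7, 73, 141, 39, 25, 46, 98, 20, 137, 45, 16, 143, 36, 113, 81, 129, 57, 165, 3, 79, 132, 136, 130, 139, 42, 104, 11, 67, 150, 109, 87, 120, 154, 103, 96, 23, 49, 10, 152, 106, 8, 155, 18, 140, 124, 148, 112, 166, 85, 123, 66, 68, 65, 153, 21, 52, 89, 117, 75, 138, 127, 60, 77, 135, 48, 95, 108, 5, 76, 53, 4, 161, 9, 70, 62, 74, 56, 83, 126, 145, 33, 34, 116, 160, 94, 26, 128, 142, 121, 69, 147, 30, 122, 151, 24, 131, 54, 86, 38, 110, 2, 164, 88, 35, 31, 37, 28, 125, 63, 156, 100, 17, 58, 80, 47, 13, 64, 71, 144, 118, 157, 15, 61, 159, 12, 149, 27, 43, 19, 55, 1]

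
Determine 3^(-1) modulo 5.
Since 5 is prime, by Fermat 3^(-1) ≡ 3^{3} ≡ 2 mod 5. Verify: 3 × 2 = 6 ≡ 1 mod 5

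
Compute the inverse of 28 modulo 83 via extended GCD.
Extended GCD: 28(3) + 83(-1) = 1. So 28^(-1) ≡ 3 mod 83. Verify: 28 × 3 = 84 ≡ 1 mod 83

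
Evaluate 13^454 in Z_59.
Using Fermat: 13^{58} ≡ 1 (mod 59). 454 ≡ 48 (mod 58). So 13^{454} ≡ 13^{48} ≡ 41 (mod 59)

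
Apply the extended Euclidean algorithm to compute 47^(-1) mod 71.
Extended GCD: 47(-3) + 71(2) = 1. So 47^(-1) ≡ -3 ≡ 68 (mod 71). Verify: 47 × 68 = 3196 ≡ 1 (mod 71)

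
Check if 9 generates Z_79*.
9^{39} ≡ 1 (mod 79) and 39 < 78, so ord_79(9) = 39 ≠ 78 and 9 is not a primitive root.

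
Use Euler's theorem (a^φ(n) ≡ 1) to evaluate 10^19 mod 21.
By Euler: 10^{12} ≡ 1 (mod 21) since gcd(10, 21) = 1. 19 = 1×12 + 7. So 10^{19} ≡ 10^{7} ≡ 10 (mod 21)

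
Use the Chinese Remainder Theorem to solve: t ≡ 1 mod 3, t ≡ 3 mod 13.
M = 3 × 13 = 39. M₁ = 13, y₁ ≡ 1 mod 3. M₂ = 3, y₂ ≡ 9 mod 13. t = 1×13×1 + 3×3×9 ≡ 16 mod 39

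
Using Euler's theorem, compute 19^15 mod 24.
By Euler: 19^{8} ≡ 1 mod 24 since gcd(19, 24) = 1. 15 = 1×8 + 7. So 19^{15} ≡ 19^{7} ≡ 19 mod 24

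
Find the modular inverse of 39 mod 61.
Since 61 is prime, by Fermat 39^(-1) ≡ 39^{59} ≡ 36 (mod 61). Verify: 39 × 36 = 1404 ≡ 1 (mod 61)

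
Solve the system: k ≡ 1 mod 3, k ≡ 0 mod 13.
M = 3 × 13 = 39. M₁ = 13, y₁ ≡ 1 mod 3. M₂ = 3, y₂ ≡ 9 mod 13. k = 1×13×1 + 0×3×9 ≡ 13 mod 39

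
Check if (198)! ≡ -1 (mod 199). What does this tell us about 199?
(198)! mod 199 = 198. Since this equals -1 (mod 199), Wilson confirms 199 is prime.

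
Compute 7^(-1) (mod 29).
Since 29 is prime, by Fermat 7^(-1) ≡ 7^{27} ≡ 25 (mod 29). Verify: 7 × 25 = 175 ≡ 1 (mod 29)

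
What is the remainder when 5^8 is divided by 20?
By repeated squaring mod 20: 5^{1}≡5, 5^{2}≡5, 5^{4}≡5, 5^{8}≡5. So 5^{8} ≡ 5 mod 20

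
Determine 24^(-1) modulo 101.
Since 101 is prime, by Fermat 24^(-1) ≡ 24^{99} ≡ 80 (mod 101). Verify: 24 × 80 = 1920 ≡ 1 (mod 101)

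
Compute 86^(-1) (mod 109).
Since 109 is prime, by Fermat 86^(-1) ≡ 86^{107} ≡ 90 (mod 109). Verify: 86 × 90 = 7740 ≡ 1 (mod 109)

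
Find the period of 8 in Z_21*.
Powers of 8 mod 21: 8^1≡8, 8^2≡1. ord_21(8) = 2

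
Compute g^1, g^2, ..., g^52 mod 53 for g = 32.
32^1, 32^2, ..., 32^{52} mod 53: [32, 17, 14, 24, 26, 37, 18, 46, 41, 40, 8, 44, 30, 6, 33, 49, 31, 38, 50, 10, 2, 11, 34, 28, 48, 52, 21, 36, 39, 29, 27, 16, 35, 7, 12, 13, 45, 9, 23, 47, 20, 4, 22, 15, 3, 43, 51, 42, 19, 25, 5, 1]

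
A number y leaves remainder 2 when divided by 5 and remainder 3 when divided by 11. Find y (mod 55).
M = 5 × 11 = 55. M₁ = 11, y₁ ≡ 1 (mod 5). M₂ = 5, y₂ ≡ 9 (mod 11). y = 2×11×1 + 3×5×9 ≡ 47 (mod 55)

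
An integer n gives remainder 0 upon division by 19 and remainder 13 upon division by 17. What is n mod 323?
M = 19 × 17 = 323. M₁ = 17, y₁ ≡ 9 mod 19. M₂ = 19, y₂ ≡ 9 mod 17. n = 0×17×9 + 13×19×9 ≡ 285 mod 323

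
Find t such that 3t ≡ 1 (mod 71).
Since 71 is prime, by Fermat 3^(-1) ≡ 3^{69} ≡ 24 (mod 71). Verify: 3 × 24 = 72 ≡ 1 (mod 71)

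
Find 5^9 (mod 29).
By repeated squaring (mod 29): 5^{1}≡5, 5^{2}≡25, 5^{4}≡16, 5^{8}≡24. Then 5^{9} = 5^{8+1} ≡ 24 × 5 ≡ 4 (mod 29)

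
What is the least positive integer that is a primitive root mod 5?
g = 2. For each prime q|4: 2^{2}≡4, none ≡ 1, so ord_5(2) = 4 and 2 is a primitive root.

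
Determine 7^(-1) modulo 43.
Since 43 is prime, by Fermat 7^(-1) ≡ 7^{41} ≡ 37 mod 43. Verify: 7 × 37 = 259 ≡ 1 mod 43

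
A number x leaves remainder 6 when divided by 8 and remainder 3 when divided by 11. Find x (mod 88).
M = 8 × 11 = 88. M₁ = 11, y₁ ≡ 3 (mod 8). M₂ = 8, y₂ ≡ 7 (mod 11). x = 6×11×3 + 3×8×7 ≡ 14 (mod 88)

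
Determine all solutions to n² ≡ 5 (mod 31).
The square roots of 5 mod 31 are 25 and 6. Verify: 25² = 625 ≡ 5 (mod 31)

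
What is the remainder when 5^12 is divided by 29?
By repeated squaring mod 29: 5^{1}≡5, 5^{2}≡25, 5^{4}≡16, 5^{8}≡24. Then 5^{12} = 5^{8+4} ≡ 24 × 16 ≡ 7 mod 29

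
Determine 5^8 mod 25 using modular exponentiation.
By repeated squaring (mod 25): 5^{1}≡5, 5^{2}≡0, 5^{4}≡0, 5^{8}≡0. So 5^{8} ≡ 0 (mod 25)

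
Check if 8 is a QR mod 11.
By Euler's criterion: 8^{5} ≡ 10 mod 11. Since this equals -1 (≡ 10), 8 is not a QR.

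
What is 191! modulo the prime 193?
(192)! = (191)! × (192) ≡ -1 (mod 193). So (191)! ≡ -1 × (192)^(-1) ≡ (-1)×(-1) = 1 (mod 193)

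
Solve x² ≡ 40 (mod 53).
The square roots of 40 mod 53 are 27 and 26. Verify: 27² = 729 ≡ 40 (mod 53)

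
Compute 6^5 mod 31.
By repeated squaring (mod 31): 6^{1}≡6, 6^{2}≡5, 6^{4}≡25. Then 6^{5} = 6^{4+1} ≡ 25 × 6 ≡ 26 (mod 31)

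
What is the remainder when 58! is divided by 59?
By Wilson's theorem, (58)! ≡ -1 ≡ 58 (mod 59)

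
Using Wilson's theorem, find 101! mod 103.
(102)! = (101)! × (102) ≡ -1 (mod 103). So (101)! ≡ -1 × (102)^(-1) ≡ (-1)×(-1) = 1 (mod 103)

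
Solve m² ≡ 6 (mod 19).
The square roots of 6 mod 19 are 5 and 14. Verify: 5² = 25 ≡ 6 (mod 19)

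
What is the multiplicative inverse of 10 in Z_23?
Since 23 is prime, by Fermat 10^(-1) ≡ 10^{21} ≡ 7 mod 23. Verify: 10 × 7 = 70 ≡ 1 mod 23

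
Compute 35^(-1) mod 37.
Since 37 is prime, by Fermat 35^(-1) ≡ 35^{35} ≡ 18 mod 37. Verify: 35 × 18 = 630 ≡ 1 mod 37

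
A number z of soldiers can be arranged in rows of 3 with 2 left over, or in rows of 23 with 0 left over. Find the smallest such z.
M = 3 × 23 = 69. M₁ = 23, y₁ ≡ 2 (mod 3). M₂ = 3, y₂ ≡ 8 (mod 23). z = 2×23×2 + 0×3×8 ≡ 23 (mod 69)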